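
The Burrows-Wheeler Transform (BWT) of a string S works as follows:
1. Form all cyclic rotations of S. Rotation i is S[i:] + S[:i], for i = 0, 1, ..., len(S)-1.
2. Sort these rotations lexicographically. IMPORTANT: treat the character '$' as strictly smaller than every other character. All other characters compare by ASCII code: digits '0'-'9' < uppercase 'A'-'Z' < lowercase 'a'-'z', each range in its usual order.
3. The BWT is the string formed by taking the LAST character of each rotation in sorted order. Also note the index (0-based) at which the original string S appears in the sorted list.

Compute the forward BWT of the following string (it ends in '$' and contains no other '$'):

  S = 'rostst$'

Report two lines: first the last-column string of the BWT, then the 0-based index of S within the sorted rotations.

All 7 rotations (rotation i = S[i:]+S[:i]):
  rot[0] = rostst$
  rot[1] = ostst$r
  rot[2] = stst$ro
  rot[3] = tst$ros
  rot[4] = st$rost
  rot[5] = t$rosts
  rot[6] = $rostst
Sorted (with $ < everything):
  sorted[0] = $rostst  (last char: 't')
  sorted[1] = ostst$r  (last char: 'r')
  sorted[2] = rostst$  (last char: '$')
  sorted[3] = st$rost  (last char: 't')
  sorted[4] = stst$ro  (last char: 'o')
  sorted[5] = t$rosts  (last char: 's')
  sorted[6] = tst$ros  (last char: 's')
Last column: tr$toss
Original string S is at sorted index 2

Answer: tr$toss
2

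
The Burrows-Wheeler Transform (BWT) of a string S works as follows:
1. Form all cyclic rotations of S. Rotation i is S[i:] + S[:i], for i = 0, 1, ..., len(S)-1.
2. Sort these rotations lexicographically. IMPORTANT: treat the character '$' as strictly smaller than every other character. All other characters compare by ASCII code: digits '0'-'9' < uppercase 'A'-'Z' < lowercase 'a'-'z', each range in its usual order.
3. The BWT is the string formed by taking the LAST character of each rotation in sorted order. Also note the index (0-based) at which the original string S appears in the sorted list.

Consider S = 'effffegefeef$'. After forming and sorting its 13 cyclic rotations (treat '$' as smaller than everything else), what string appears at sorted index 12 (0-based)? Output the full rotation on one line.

All 13 rotations (rotation i = S[i:]+S[:i]):
  rot[0] = effffegefeef$
  rot[1] = ffffegefeef$e
  rot[2] = fffegefeef$ef
  rot[3] = ffegefeef$eff
  rot[4] = fegefeef$efff
  rot[5] = egefeef$effff
  rot[6] = gefeef$effffe
  rot[7] = efeef$effffeg
  rot[8] = feef$effffege
  rot[9] = eef$effffegef
  rot[10] = ef$effffegefe
  rot[11] = f$effffegefee
  rot[12] = $effffegefeef
Sorted (with $ < everything):
  sorted[0] = $effffegefeef
  sorted[1] = eef$effffegef
  sorted[2] = ef$effffegefe
  sorted[3] = efeef$effffeg
  sorted[4] = effffegefeef$
  sorted[5] = egefeef$effff
  sorted[6] = f$effffegefee
  sorted[7] = feef$effffege
  sorted[8] = fegefeef$efff
  sorted[9] = ffegefeef$eff
  sorted[10] = fffegefeef$ef
  sorted[11] = ffffegefeef$e
  sorted[12] = gefeef$effffe
sorted[12] = gefeef$effffe

Answer: gefeef$effffe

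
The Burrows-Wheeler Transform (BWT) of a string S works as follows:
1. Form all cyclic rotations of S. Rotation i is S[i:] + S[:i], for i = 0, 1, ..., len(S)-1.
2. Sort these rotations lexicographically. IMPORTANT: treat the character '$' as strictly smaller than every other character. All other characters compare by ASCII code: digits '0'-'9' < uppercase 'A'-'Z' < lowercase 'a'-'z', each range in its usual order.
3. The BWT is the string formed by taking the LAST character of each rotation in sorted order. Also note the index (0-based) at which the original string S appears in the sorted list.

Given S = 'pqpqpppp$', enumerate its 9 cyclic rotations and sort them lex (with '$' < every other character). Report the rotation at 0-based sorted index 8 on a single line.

Answer: qpqpppp$p

Derivation:
All 9 rotations (rotation i = S[i:]+S[:i]):
  rot[0] = pqpqpppp$
  rot[1] = qpqpppp$p
  rot[2] = pqpppp$pq
  rot[3] = qpppp$pqp
  rot[4] = pppp$pqpq
  rot[5] = ppp$pqpqp
  rot[6] = pp$pqpqpp
  rot[7] = p$pqpqppp
  rot[8] = $pqpqpppp
Sorted (with $ < everything):
  sorted[0] = $pqpqpppp
  sorted[1] = p$pqpqppp
  sorted[2] = pp$pqpqpp
  sorted[3] = ppp$pqpqp
  sorted[4] = pppp$pqpq
  sorted[5] = pqpppp$pq
  sorted[6] = pqpqpppp$
  sorted[7] = qpppp$pqp
  sorted[8] = qpqpppp$p
sorted[8] = qpqpppp$p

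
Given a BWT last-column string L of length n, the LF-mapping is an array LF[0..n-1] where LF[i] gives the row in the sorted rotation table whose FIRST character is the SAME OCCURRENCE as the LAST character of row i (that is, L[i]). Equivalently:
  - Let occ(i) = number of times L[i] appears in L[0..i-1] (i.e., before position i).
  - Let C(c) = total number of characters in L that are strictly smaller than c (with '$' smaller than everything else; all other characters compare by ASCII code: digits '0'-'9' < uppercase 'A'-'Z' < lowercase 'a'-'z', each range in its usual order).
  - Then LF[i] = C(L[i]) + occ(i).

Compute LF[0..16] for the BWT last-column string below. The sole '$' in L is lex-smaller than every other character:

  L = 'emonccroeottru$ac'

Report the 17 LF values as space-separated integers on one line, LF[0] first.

Char counts: '$':1, 'a':1, 'c':3, 'e':2, 'm':1, 'n':1, 'o':3, 'r':2, 't':2, 'u':1
C (first-col start): C('$')=0, C('a')=1, C('c')=2, C('e')=5, C('m')=7, C('n')=8, C('o')=9, C('r')=12, C('t')=14, C('u')=16
L[0]='e': occ=0, LF[0]=C('e')+0=5+0=5
L[1]='m': occ=0, LF[1]=C('m')+0=7+0=7
L[2]='o': occ=0, LF[2]=C('o')+0=9+0=9
L[3]='n': occ=0, LF[3]=C('n')+0=8+0=8
L[4]='c': occ=0, LF[4]=C('c')+0=2+0=2
L[5]='c': occ=1, LF[5]=C('c')+1=2+1=3
L[6]='r': occ=0, LF[6]=C('r')+0=12+0=12
L[7]='o': occ=1, LF[7]=C('o')+1=9+1=10
L[8]='e': occ=1, LF[8]=C('e')+1=5+1=6
L[9]='o': occ=2, LF[9]=C('o')+2=9+2=11
L[10]='t': occ=0, LF[10]=C('t')+0=14+0=14
L[11]='t': occ=1, LF[11]=C('t')+1=14+1=15
L[12]='r': occ=1, LF[12]=C('r')+1=12+1=13
L[13]='u': occ=0, LF[13]=C('u')+0=16+0=16
L[14]='$': occ=0, LF[14]=C('$')+0=0+0=0
L[15]='a': occ=0, LF[15]=C('a')+0=1+0=1
L[16]='c': occ=2, LF[16]=C('c')+2=2+2=4

Answer: 5 7 9 8 2 3 12 10 6 11 14 15 13 16 0 1 4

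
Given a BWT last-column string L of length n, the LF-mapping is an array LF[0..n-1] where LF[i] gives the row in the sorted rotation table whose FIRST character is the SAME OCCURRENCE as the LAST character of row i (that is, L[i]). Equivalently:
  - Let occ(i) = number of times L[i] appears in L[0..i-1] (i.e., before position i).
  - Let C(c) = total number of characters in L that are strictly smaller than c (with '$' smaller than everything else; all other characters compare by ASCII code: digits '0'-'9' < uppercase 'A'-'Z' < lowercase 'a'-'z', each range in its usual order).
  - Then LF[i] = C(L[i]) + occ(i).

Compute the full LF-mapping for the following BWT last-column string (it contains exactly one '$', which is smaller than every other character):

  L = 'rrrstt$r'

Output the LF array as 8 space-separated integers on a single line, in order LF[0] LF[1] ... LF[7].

Answer: 1 2 3 5 6 7 0 4

Derivation:
Char counts: '$':1, 'r':4, 's':1, 't':2
C (first-col start): C('$')=0, C('r')=1, C('s')=5, C('t')=6
L[0]='r': occ=0, LF[0]=C('r')+0=1+0=1
L[1]='r': occ=1, LF[1]=C('r')+1=1+1=2
L[2]='r': occ=2, LF[2]=C('r')+2=1+2=3
L[3]='s': occ=0, LF[3]=C('s')+0=5+0=5
L[4]='t': occ=0, LF[4]=C('t')+0=6+0=6
L[5]='t': occ=1, LF[5]=C('t')+1=6+1=7
L[6]='$': occ=0, LF[6]=C('$')+0=0+0=0
L[7]='r': occ=3, LF[7]=C('r')+3=1+3=4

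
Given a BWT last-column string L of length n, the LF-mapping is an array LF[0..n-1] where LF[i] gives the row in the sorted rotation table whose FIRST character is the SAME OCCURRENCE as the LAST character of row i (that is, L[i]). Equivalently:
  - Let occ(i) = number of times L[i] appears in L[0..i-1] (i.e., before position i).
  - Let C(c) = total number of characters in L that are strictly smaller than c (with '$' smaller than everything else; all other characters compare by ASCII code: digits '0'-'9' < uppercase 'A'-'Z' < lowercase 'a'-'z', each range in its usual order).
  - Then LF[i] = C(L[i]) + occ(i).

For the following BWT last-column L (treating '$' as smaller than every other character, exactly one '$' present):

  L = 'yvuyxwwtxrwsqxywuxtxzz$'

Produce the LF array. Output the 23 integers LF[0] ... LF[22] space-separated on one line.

Answer: 18 8 6 19 13 9 10 4 14 2 11 3 1 15 20 12 7 16 5 17 21 22 0

Derivation:
Char counts: '$':1, 'q':1, 'r':1, 's':1, 't':2, 'u':2, 'v':1, 'w':4, 'x':5, 'y':3, 'z':2
C (first-col start): C('$')=0, C('q')=1, C('r')=2, C('s')=3, C('t')=4, C('u')=6, C('v')=8, C('w')=9, C('x')=13, C('y')=18, C('z')=21
L[0]='y': occ=0, LF[0]=C('y')+0=18+0=18
L[1]='v': occ=0, LF[1]=C('v')+0=8+0=8
L[2]='u': occ=0, LF[2]=C('u')+0=6+0=6
L[3]='y': occ=1, LF[3]=C('y')+1=18+1=19
L[4]='x': occ=0, LF[4]=C('x')+0=13+0=13
L[5]='w': occ=0, LF[5]=C('w')+0=9+0=9
L[6]='w': occ=1, LF[6]=C('w')+1=9+1=10
L[7]='t': occ=0, LF[7]=C('t')+0=4+0=4
L[8]='x': occ=1, LF[8]=C('x')+1=13+1=14
L[9]='r': occ=0, LF[9]=C('r')+0=2+0=2
L[10]='w': occ=2, LF[10]=C('w')+2=9+2=11
L[11]='s': occ=0, LF[11]=C('s')+0=3+0=3
L[12]='q': occ=0, LF[12]=C('q')+0=1+0=1
L[13]='x': occ=2, LF[13]=C('x')+2=13+2=15
L[14]='y': occ=2, LF[14]=C('y')+2=18+2=20
L[15]='w': occ=3, LF[15]=C('w')+3=9+3=12
L[16]='u': occ=1, LF[16]=C('u')+1=6+1=7
L[17]='x': occ=3, LF[17]=C('x')+3=13+3=16
L[18]='t': occ=1, LF[18]=C('t')+1=4+1=5
L[19]='x': occ=4, LF[19]=C('x')+4=13+4=17
L[20]='z': occ=0, LF[20]=C('z')+0=21+0=21
L[21]='z': occ=1, LF[21]=C('z')+1=21+1=22
L[22]='$': occ=0, LF[22]=C('$')+0=0+0=0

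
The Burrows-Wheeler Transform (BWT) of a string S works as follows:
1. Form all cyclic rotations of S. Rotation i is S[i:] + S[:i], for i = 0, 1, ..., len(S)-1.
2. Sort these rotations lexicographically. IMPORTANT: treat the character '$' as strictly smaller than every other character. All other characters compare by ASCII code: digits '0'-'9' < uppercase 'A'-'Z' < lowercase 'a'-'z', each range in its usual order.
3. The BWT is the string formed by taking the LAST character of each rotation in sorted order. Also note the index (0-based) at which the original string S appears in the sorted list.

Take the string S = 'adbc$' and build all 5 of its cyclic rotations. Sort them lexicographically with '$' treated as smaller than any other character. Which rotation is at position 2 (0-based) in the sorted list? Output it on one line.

All 5 rotations (rotation i = S[i:]+S[:i]):
  rot[0] = adbc$
  rot[1] = dbc$a
  rot[2] = bc$ad
  rot[3] = c$adb
  rot[4] = $adbc
Sorted (with $ < everything):
  sorted[0] = $adbc
  sorted[1] = adbc$
  sorted[2] = bc$ad
  sorted[3] = c$adb
  sorted[4] = dbc$a
sorted[2] = bc$ad

Answer: bc$ad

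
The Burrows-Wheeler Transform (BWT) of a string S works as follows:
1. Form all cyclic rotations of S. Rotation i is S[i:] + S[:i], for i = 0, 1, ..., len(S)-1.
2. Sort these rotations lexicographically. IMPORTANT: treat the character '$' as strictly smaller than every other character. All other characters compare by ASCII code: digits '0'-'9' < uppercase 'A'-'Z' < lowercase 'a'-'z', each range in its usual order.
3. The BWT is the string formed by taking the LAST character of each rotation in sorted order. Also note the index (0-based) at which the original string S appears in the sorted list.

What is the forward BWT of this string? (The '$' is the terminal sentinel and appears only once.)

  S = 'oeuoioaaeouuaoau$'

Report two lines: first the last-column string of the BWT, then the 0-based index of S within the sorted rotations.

Answer: uoauoaooia$ueaueo
10

Derivation:
All 17 rotations (rotation i = S[i:]+S[:i]):
  rot[0] = oeuoioaaeouuaoau$
  rot[1] = euoioaaeouuaoau$o
  rot[2] = uoioaaeouuaoau$oe
  rot[3] = oioaaeouuaoau$oeu
  rot[4] = ioaaeouuaoau$oeuo
  rot[5] = oaaeouuaoau$oeuoi
  rot[6] = aaeouuaoau$oeuoio
  rot[7] = aeouuaoau$oeuoioa
  rot[8] = eouuaoau$oeuoioaa
  rot[9] = ouuaoau$oeuoioaae
  rot[10] = uuaoau$oeuoioaaeo
  rot[11] = uaoau$oeuoioaaeou
  rot[12] = aoau$oeuoioaaeouu
  rot[13] = oau$oeuoioaaeouua
  rot[14] = au$oeuoioaaeouuao
  rot[15] = u$oeuoioaaeouuaoa
  rot[16] = $oeuoioaaeouuaoau
Sorted (with $ < everything):
  sorted[0] = $oeuoioaaeouuaoau  (last char: 'u')
  sorted[1] = aaeouuaoau$oeuoio  (last char: 'o')
  sorted[2] = aeouuaoau$oeuoioa  (last char: 'a')
  sorted[3] = aoau$oeuoioaaeouu  (last char: 'u')
  sorted[4] = au$oeuoioaaeouuao  (last char: 'o')
  sorted[5] = eouuaoau$oeuoioaa  (last char: 'a')
  sorted[6] = euoioaaeouuaoau$o  (last char: 'o')
  sorted[7] = ioaaeouuaoau$oeuo  (last char: 'o')
  sorted[8] = oaaeouuaoau$oeuoi  (last char: 'i')
  sorted[9] = oau$oeuoioaaeouua  (last char: 'a')
  sorted[10] = oeuoioaaeouuaoau$  (last char: '$')
  sorted[11] = oioaaeouuaoau$oeu  (last char: 'u')
  sorted[12] = ouuaoau$oeuoioaae  (last char: 'e')
  sorted[13] = u$oeuoioaaeouuaoa  (last char: 'a')
  sorted[14] = uaoau$oeuoioaaeou  (last char: 'u')
  sorted[15] = uoioaaeouuaoau$oe  (last char: 'e')
  sorted[16] = uuaoau$oeuoioaaeo  (last char: 'o')
Last column: uoauoaooia$ueaueo
Original string S is at sorted index 10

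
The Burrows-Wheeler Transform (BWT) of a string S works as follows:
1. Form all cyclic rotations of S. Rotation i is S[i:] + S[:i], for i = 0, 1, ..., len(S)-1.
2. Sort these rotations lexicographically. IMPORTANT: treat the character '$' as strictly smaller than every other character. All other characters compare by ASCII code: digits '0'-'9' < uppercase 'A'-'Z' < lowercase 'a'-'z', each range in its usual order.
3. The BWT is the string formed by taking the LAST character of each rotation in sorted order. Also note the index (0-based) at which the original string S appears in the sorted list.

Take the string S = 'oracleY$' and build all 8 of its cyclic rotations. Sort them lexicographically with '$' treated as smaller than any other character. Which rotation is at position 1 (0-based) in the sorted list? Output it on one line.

Answer: Y$oracle

Derivation:
All 8 rotations (rotation i = S[i:]+S[:i]):
  rot[0] = oracleY$
  rot[1] = racleY$o
  rot[2] = acleY$or
  rot[3] = cleY$ora
  rot[4] = leY$orac
  rot[5] = eY$oracl
  rot[6] = Y$oracle
  rot[7] = $oracleY
Sorted (with $ < everything):
  sorted[0] = $oracleY
  sorted[1] = Y$oracle
  sorted[2] = acleY$or
  sorted[3] = cleY$ora
  sorted[4] = eY$oracl
  sorted[5] = leY$orac
  sorted[6] = oracleY$
  sorted[7] = racleY$o
sorted[1] = Y$oracle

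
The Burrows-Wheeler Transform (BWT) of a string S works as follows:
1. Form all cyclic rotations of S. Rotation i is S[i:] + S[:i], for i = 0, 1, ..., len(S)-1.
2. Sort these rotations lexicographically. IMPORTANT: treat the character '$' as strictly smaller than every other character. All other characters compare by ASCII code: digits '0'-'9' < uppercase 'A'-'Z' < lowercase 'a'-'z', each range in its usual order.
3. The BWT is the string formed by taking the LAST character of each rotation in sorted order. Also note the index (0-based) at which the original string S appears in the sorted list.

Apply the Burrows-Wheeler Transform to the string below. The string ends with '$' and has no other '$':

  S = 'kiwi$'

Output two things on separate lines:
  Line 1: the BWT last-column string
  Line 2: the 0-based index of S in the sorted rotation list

Answer: iwk$i
3

Derivation:
All 5 rotations (rotation i = S[i:]+S[:i]):
  rot[0] = kiwi$
  rot[1] = iwi$k
  rot[2] = wi$ki
  rot[3] = i$kiw
  rot[4] = $kiwi
Sorted (with $ < everything):
  sorted[0] = $kiwi  (last char: 'i')
  sorted[1] = i$kiw  (last char: 'w')
  sorted[2] = iwi$k  (last char: 'k')
  sorted[3] = kiwi$  (last char: '$')
  sorted[4] = wi$ki  (last char: 'i')
Last column: iwk$i
Original string S is at sorted index 3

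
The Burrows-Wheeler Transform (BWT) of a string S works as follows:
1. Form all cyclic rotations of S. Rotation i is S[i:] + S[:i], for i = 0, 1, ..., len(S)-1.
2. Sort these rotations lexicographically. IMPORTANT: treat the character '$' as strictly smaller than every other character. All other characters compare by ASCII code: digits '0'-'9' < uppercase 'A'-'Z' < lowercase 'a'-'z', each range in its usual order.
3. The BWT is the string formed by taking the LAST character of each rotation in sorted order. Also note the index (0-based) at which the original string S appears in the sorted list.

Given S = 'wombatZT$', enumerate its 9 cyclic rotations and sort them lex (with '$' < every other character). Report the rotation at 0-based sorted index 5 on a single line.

Answer: mbatZT$wo

Derivation:
All 9 rotations (rotation i = S[i:]+S[:i]):
  rot[0] = wombatZT$
  rot[1] = ombatZT$w
  rot[2] = mbatZT$wo
  rot[3] = batZT$wom
  rot[4] = atZT$womb
  rot[5] = tZT$womba
  rot[6] = ZT$wombat
  rot[7] = T$wombatZ
  rot[8] = $wombatZT
Sorted (with $ < everything):
  sorted[0] = $wombatZT
  sorted[1] = T$wombatZ
  sorted[2] = ZT$wombat
  sorted[3] = atZT$womb
  sorted[4] = batZT$wom
  sorted[5] = mbatZT$wo
  sorted[6] = ombatZT$w
  sorted[7] = tZT$womba
  sorted[8] = wombatZT$
sorted[5] = mbatZT$wo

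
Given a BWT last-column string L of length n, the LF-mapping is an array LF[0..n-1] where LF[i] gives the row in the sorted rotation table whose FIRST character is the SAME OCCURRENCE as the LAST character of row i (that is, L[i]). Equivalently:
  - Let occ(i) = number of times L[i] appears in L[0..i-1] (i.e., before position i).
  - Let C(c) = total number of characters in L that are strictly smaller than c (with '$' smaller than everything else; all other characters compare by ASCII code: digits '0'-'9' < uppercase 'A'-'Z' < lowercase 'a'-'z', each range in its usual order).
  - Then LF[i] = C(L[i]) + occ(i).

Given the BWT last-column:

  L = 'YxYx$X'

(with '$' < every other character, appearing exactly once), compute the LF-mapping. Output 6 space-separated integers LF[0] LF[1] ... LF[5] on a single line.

Char counts: '$':1, 'X':1, 'Y':2, 'x':2
C (first-col start): C('$')=0, C('X')=1, C('Y')=2, C('x')=4
L[0]='Y': occ=0, LF[0]=C('Y')+0=2+0=2
L[1]='x': occ=0, LF[1]=C('x')+0=4+0=4
L[2]='Y': occ=1, LF[2]=C('Y')+1=2+1=3
L[3]='x': occ=1, LF[3]=C('x')+1=4+1=5
L[4]='$': occ=0, LF[4]=C('$')+0=0+0=0
L[5]='X': occ=0, LF[5]=C('X')+0=1+0=1

Answer: 2 4 3 5 0 1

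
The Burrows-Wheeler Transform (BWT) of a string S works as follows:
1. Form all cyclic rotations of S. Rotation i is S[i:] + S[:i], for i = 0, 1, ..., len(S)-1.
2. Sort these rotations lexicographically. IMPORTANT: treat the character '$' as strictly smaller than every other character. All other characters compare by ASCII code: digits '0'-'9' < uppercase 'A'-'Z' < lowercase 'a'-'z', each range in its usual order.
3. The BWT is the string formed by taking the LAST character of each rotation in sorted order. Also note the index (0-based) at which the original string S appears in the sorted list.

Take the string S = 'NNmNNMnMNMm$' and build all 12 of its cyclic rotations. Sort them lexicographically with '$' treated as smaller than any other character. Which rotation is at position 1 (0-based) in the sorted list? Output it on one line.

All 12 rotations (rotation i = S[i:]+S[:i]):
  rot[0] = NNmNNMnMNMm$
  rot[1] = NmNNMnMNMm$N
  rot[2] = mNNMnMNMm$NN
  rot[3] = NNMnMNMm$NNm
  rot[4] = NMnMNMm$NNmN
  rot[5] = MnMNMm$NNmNN
  rot[6] = nMNMm$NNmNNM
  rot[7] = MNMm$NNmNNMn
  rot[8] = NMm$NNmNNMnM
  rot[9] = Mm$NNmNNMnMN
  rot[10] = m$NNmNNMnMNM
  rot[11] = $NNmNNMnMNMm
Sorted (with $ < everything):
  sorted[0] = $NNmNNMnMNMm
  sorted[1] = MNMm$NNmNNMn
  sorted[2] = Mm$NNmNNMnMN
  sorted[3] = MnMNMm$NNmNN
  sorted[4] = NMm$NNmNNMnM
  sorted[5] = NMnMNMm$NNmN
  sorted[6] = NNMnMNMm$NNm
  sorted[7] = NNmNNMnMNMm$
  sorted[8] = NmNNMnMNMm$N
  sorted[9] = m$NNmNNMnMNM
  sorted[10] = mNNMnMNMm$NN
  sorted[11] = nMNMm$NNmNNM
sorted[1] = MNMm$NNmNNMn

Answer: MNMm$NNmNNMn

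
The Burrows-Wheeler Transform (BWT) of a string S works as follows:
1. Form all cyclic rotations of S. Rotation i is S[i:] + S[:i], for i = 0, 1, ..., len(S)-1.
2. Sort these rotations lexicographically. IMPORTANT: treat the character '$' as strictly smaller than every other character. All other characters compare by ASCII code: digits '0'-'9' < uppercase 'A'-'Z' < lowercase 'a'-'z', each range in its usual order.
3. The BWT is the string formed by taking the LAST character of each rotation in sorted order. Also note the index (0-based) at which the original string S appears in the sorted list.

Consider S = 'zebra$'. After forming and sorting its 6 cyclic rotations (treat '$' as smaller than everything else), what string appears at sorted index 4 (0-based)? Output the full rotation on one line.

Answer: ra$zeb

Derivation:
All 6 rotations (rotation i = S[i:]+S[:i]):
  rot[0] = zebra$
  rot[1] = ebra$z
  rot[2] = bra$ze
  rot[3] = ra$zeb
  rot[4] = a$zebr
  rot[5] = $zebra
Sorted (with $ < everything):
  sorted[0] = $zebra
  sorted[1] = a$zebr
  sorted[2] = bra$ze
  sorted[3] = ebra$z
  sorted[4] = ra$zeb
  sorted[5] = zebra$
sorted[4] = ra$zeb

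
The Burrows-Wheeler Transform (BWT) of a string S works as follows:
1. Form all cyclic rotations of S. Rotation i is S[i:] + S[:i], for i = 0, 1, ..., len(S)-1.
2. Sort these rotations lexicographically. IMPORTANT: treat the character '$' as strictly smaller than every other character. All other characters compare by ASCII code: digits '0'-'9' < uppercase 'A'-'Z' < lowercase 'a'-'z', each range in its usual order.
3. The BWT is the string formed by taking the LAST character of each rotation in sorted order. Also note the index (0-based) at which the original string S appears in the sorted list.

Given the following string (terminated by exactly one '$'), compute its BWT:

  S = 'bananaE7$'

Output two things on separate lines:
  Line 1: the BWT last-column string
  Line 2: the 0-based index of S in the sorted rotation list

Answer: 7Eannb$aa
6

Derivation:
All 9 rotations (rotation i = S[i:]+S[:i]):
  rot[0] = bananaE7$
  rot[1] = ananaE7$b
  rot[2] = nanaE7$ba
  rot[3] = anaE7$ban
  rot[4] = naE7$bana
  rot[5] = aE7$banan
  rot[6] = E7$banana
  rot[7] = 7$bananaE
  rot[8] = $bananaE7
Sorted (with $ < everything):
  sorted[0] = $bananaE7  (last char: '7')
  sorted[1] = 7$bananaE  (last char: 'E')
  sorted[2] = E7$banana  (last char: 'a')
  sorted[3] = aE7$banan  (last char: 'n')
  sorted[4] = anaE7$ban  (last char: 'n')
  sorted[5] = ananaE7$b  (last char: 'b')
  sorted[6] = bananaE7$  (last char: '$')
  sorted[7] = naE7$bana  (last char: 'a')
  sorted[8] = nanaE7$ba  (last char: 'a')
Last column: 7Eannb$aa
Original string S is at sorted index 6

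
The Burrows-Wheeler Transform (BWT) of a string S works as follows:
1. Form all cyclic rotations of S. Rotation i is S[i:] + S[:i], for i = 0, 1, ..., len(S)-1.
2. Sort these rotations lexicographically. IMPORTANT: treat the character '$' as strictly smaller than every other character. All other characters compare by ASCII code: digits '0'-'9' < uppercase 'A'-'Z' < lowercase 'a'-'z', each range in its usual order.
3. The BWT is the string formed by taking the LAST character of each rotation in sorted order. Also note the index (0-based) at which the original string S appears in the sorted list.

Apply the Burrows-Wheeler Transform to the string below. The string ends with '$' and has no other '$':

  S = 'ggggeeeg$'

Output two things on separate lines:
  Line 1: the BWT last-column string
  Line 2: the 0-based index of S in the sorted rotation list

Answer: ggeeeggg$
8

Derivation:
All 9 rotations (rotation i = S[i:]+S[:i]):
  rot[0] = ggggeeeg$
  rot[1] = gggeeeg$g
  rot[2] = ggeeeg$gg
  rot[3] = geeeg$ggg
  rot[4] = eeeg$gggg
  rot[5] = eeg$gggge
  rot[6] = eg$ggggee
  rot[7] = g$ggggeee
  rot[8] = $ggggeeeg
Sorted (with $ < everything):
  sorted[0] = $ggggeeeg  (last char: 'g')
  sorted[1] = eeeg$gggg  (last char: 'g')
  sorted[2] = eeg$gggge  (last char: 'e')
  sorted[3] = eg$ggggee  (last char: 'e')
  sorted[4] = g$ggggeee  (last char: 'e')
  sorted[5] = geeeg$ggg  (last char: 'g')
  sorted[6] = ggeeeg$gg  (last char: 'g')
  sorted[7] = gggeeeg$g  (last char: 'g')
  sorted[8] = ggggeeeg$  (last char: '$')
Last column: ggeeeggg$
Original string S is at sorted index 8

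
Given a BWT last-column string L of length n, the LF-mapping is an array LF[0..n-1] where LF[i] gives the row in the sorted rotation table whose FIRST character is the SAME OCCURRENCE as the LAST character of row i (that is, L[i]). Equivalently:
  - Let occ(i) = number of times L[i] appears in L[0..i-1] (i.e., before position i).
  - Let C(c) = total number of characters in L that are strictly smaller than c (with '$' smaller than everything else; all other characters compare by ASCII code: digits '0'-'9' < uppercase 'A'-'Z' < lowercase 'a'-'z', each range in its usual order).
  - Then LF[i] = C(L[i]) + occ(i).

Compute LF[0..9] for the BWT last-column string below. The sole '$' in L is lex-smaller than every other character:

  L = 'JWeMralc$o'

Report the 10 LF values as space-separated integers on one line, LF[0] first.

Char counts: '$':1, 'J':1, 'M':1, 'W':1, 'a':1, 'c':1, 'e':1, 'l':1, 'o':1, 'r':1
C (first-col start): C('$')=0, C('J')=1, C('M')=2, C('W')=3, C('a')=4, C('c')=5, C('e')=6, C('l')=7, C('o')=8, C('r')=9
L[0]='J': occ=0, LF[0]=C('J')+0=1+0=1
L[1]='W': occ=0, LF[1]=C('W')+0=3+0=3
L[2]='e': occ=0, LF[2]=C('e')+0=6+0=6
L[3]='M': occ=0, LF[3]=C('M')+0=2+0=2
L[4]='r': occ=0, LF[4]=C('r')+0=9+0=9
L[5]='a': occ=0, LF[5]=C('a')+0=4+0=4
L[6]='l': occ=0, LF[6]=C('l')+0=7+0=7
L[7]='c': occ=0, LF[7]=C('c')+0=5+0=5
L[8]='$': occ=0, LF[8]=C('$')+0=0+0=0
L[9]='o': occ=0, LF[9]=C('o')+0=8+0=8

Answer: 1 3 6 2 9 4 7 5 0 8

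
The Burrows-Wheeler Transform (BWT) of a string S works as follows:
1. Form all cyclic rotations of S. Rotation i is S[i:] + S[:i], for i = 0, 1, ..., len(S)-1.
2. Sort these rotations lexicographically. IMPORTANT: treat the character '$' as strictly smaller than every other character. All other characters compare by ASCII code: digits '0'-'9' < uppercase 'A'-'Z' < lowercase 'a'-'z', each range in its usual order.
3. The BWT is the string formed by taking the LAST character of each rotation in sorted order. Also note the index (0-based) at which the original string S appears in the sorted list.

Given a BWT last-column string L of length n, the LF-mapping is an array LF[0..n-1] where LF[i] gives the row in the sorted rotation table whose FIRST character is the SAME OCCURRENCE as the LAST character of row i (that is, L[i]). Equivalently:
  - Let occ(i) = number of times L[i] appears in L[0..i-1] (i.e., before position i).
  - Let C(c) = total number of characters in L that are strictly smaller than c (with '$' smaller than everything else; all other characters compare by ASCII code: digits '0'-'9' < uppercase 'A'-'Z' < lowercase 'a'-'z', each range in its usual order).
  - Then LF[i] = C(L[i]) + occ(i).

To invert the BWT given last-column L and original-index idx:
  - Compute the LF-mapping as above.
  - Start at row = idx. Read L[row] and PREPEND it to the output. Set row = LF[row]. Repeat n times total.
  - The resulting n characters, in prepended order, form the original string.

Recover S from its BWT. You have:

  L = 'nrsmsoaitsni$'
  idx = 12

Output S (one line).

LF mapping: 5 8 9 4 10 7 1 2 12 11 6 3 0
Walk LF starting at row 12, prepending L[row]:
  step 1: row=12, L[12]='$', prepend. Next row=LF[12]=0
  step 2: row=0, L[0]='n', prepend. Next row=LF[0]=5
  step 3: row=5, L[5]='o', prepend. Next row=LF[5]=7
  step 4: row=7, L[7]='i', prepend. Next row=LF[7]=2
  step 5: row=2, L[2]='s', prepend. Next row=LF[2]=9
  step 6: row=9, L[9]='s', prepend. Next row=LF[9]=11
  step 7: row=11, L[11]='i', prepend. Next row=LF[11]=3
  step 8: row=3, L[3]='m', prepend. Next row=LF[3]=4
  step 9: row=4, L[4]='s', prepend. Next row=LF[4]=10
  step 10: row=10, L[10]='n', prepend. Next row=LF[10]=6
  step 11: row=6, L[6]='a', prepend. Next row=LF[6]=1
  step 12: row=1, L[1]='r', prepend. Next row=LF[1]=8
  step 13: row=8, L[8]='t', prepend. Next row=LF[8]=12
Reversed output: transmission$

Answer: transmission$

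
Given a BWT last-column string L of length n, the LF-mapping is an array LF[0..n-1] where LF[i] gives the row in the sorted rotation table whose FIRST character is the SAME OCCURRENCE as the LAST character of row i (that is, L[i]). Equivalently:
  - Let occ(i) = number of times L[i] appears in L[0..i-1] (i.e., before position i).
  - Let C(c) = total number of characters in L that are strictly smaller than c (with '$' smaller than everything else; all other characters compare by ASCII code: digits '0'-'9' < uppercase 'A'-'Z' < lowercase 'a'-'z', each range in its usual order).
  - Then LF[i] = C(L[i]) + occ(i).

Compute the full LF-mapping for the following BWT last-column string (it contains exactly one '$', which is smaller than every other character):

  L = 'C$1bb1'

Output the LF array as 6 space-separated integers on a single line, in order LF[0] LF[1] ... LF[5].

Char counts: '$':1, '1':2, 'C':1, 'b':2
C (first-col start): C('$')=0, C('1')=1, C('C')=3, C('b')=4
L[0]='C': occ=0, LF[0]=C('C')+0=3+0=3
L[1]='$': occ=0, LF[1]=C('$')+0=0+0=0
L[2]='1': occ=0, LF[2]=C('1')+0=1+0=1
L[3]='b': occ=0, LF[3]=C('b')+0=4+0=4
L[4]='b': occ=1, LF[4]=C('b')+1=4+1=5
L[5]='1': occ=1, LF[5]=C('1')+1=1+1=2

Answer: 3 0 1 4 5 2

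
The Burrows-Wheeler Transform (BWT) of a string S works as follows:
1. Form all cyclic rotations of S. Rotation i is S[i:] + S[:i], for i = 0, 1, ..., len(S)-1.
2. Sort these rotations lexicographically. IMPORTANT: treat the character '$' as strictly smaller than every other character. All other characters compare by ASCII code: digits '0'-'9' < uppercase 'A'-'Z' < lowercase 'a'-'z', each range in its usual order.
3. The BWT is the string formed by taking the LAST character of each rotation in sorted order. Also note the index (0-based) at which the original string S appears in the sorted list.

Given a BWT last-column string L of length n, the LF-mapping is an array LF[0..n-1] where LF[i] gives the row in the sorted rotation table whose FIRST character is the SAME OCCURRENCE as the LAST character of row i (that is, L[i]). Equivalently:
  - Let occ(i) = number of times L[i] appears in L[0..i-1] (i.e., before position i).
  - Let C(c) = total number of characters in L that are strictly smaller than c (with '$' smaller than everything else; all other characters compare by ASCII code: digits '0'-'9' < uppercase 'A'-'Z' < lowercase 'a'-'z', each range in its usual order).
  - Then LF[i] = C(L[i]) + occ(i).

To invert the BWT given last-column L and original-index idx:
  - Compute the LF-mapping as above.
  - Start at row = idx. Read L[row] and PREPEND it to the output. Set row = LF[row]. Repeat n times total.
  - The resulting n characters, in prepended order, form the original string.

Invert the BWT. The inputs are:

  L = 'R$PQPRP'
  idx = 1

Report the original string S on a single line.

LF mapping: 5 0 1 4 2 6 3
Walk LF starting at row 1, prepending L[row]:
  step 1: row=1, L[1]='$', prepend. Next row=LF[1]=0
  step 2: row=0, L[0]='R', prepend. Next row=LF[0]=5
  step 3: row=5, L[5]='R', prepend. Next row=LF[5]=6
  step 4: row=6, L[6]='P', prepend. Next row=LF[6]=3
  step 5: row=3, L[3]='Q', prepend. Next row=LF[3]=4
  step 6: row=4, L[4]='P', prepend. Next row=LF[4]=2
  step 7: row=2, L[2]='P', prepend. Next row=LF[2]=1
Reversed output: PPQPRR$

Answer: PPQPRR$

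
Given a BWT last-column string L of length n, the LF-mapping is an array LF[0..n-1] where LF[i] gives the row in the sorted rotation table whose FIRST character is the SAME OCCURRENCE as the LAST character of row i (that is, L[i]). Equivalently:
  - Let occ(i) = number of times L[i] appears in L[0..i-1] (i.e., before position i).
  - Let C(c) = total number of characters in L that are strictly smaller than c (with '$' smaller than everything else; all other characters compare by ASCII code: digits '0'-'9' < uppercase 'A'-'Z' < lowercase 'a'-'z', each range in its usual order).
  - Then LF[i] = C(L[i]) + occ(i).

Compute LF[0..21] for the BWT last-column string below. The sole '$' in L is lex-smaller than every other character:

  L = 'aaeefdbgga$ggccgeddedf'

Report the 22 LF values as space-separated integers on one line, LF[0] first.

Answer: 1 2 11 12 15 7 4 17 18 3 0 19 20 5 6 21 13 8 9 14 10 16

Derivation:
Char counts: '$':1, 'a':3, 'b':1, 'c':2, 'd':4, 'e':4, 'f':2, 'g':5
C (first-col start): C('$')=0, C('a')=1, C('b')=4, C('c')=5, C('d')=7, C('e')=11, C('f')=15, C('g')=17
L[0]='a': occ=0, LF[0]=C('a')+0=1+0=1
L[1]='a': occ=1, LF[1]=C('a')+1=1+1=2
L[2]='e': occ=0, LF[2]=C('e')+0=11+0=11
L[3]='e': occ=1, LF[3]=C('e')+1=11+1=12
L[4]='f': occ=0, LF[4]=C('f')+0=15+0=15
L[5]='d': occ=0, LF[5]=C('d')+0=7+0=7
L[6]='b': occ=0, LF[6]=C('b')+0=4+0=4
L[7]='g': occ=0, LF[7]=C('g')+0=17+0=17
L[8]='g': occ=1, LF[8]=C('g')+1=17+1=18
L[9]='a': occ=2, LF[9]=C('a')+2=1+2=3
L[10]='$': occ=0, LF[10]=C('$')+0=0+0=0
L[11]='g': occ=2, LF[11]=C('g')+2=17+2=19
L[12]='g': occ=3, LF[12]=C('g')+3=17+3=20
L[13]='c': occ=0, LF[13]=C('c')+0=5+0=5
L[14]='c': occ=1, LF[14]=C('c')+1=5+1=6
L[15]='g': occ=4, LF[15]=C('g')+4=17+4=21
L[16]='e': occ=2, LF[16]=C('e')+2=11+2=13
L[17]='d': occ=1, LF[17]=C('d')+1=7+1=8
L[18]='d': occ=2, LF[18]=C('d')+2=7+2=9
L[19]='e': occ=3, LF[19]=C('e')+3=11+3=14
L[20]='d': occ=3, LF[20]=C('d')+3=7+3=10
L[21]='f': occ=1, LF[21]=C('f')+1=15+1=16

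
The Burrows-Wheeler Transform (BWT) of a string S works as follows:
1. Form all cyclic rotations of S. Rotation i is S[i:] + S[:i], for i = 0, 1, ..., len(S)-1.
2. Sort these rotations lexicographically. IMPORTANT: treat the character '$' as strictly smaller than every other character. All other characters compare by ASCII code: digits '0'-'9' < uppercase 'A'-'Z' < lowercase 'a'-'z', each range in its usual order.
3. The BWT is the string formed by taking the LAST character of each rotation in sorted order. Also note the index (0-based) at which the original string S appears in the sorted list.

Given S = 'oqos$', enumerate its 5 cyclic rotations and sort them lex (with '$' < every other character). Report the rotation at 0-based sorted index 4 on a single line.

Answer: s$oqo

Derivation:
All 5 rotations (rotation i = S[i:]+S[:i]):
  rot[0] = oqos$
  rot[1] = qos$o
  rot[2] = os$oq
  rot[3] = s$oqo
  rot[4] = $oqos
Sorted (with $ < everything):
  sorted[0] = $oqos
  sorted[1] = oqos$
  sorted[2] = os$oq
  sorted[3] = qos$o
  sorted[4] = s$oqo
sorted[4] = s$oqo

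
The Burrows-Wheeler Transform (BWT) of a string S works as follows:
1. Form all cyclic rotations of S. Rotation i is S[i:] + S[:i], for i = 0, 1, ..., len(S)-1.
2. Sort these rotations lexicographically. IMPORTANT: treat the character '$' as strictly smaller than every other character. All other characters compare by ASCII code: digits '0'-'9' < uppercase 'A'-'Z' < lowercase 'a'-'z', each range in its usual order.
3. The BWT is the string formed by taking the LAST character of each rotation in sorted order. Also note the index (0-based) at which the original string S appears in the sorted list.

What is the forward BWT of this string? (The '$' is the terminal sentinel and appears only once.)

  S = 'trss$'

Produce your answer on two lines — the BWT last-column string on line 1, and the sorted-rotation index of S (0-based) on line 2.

All 5 rotations (rotation i = S[i:]+S[:i]):
  rot[0] = trss$
  rot[1] = rss$t
  rot[2] = ss$tr
  rot[3] = s$trs
  rot[4] = $trss
Sorted (with $ < everything):
  sorted[0] = $trss  (last char: 's')
  sorted[1] = rss$t  (last char: 't')
  sorted[2] = s$trs  (last char: 's')
  sorted[3] = ss$tr  (last char: 'r')
  sorted[4] = trss$  (last char: '$')
Last column: stsr$
Original string S is at sorted index 4

Answer: stsr$
4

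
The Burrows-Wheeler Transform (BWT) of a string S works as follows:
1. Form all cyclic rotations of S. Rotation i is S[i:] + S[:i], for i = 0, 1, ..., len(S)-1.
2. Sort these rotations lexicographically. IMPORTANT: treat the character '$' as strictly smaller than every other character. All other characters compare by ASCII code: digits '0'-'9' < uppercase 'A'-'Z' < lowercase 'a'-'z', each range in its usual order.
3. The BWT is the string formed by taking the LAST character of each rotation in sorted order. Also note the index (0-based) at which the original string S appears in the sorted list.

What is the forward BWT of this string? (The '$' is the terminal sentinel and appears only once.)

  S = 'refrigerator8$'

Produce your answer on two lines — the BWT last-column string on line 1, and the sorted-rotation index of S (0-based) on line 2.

All 14 rotations (rotation i = S[i:]+S[:i]):
  rot[0] = refrigerator8$
  rot[1] = efrigerator8$r
  rot[2] = frigerator8$re
  rot[3] = rigerator8$ref
  rot[4] = igerator8$refr
  rot[5] = gerator8$refri
  rot[6] = erator8$refrig
  rot[7] = rator8$refrige
  rot[8] = ator8$refriger
  rot[9] = tor8$refrigera
  rot[10] = or8$refrigerat
  rot[11] = r8$refrigerato
  rot[12] = 8$refrigerator
  rot[13] = $refrigerator8
Sorted (with $ < everything):
  sorted[0] = $refrigerator8  (last char: '8')
  sorted[1] = 8$refrigerator  (last char: 'r')
  sorted[2] = ator8$refriger  (last char: 'r')
  sorted[3] = efrigerator8$r  (last char: 'r')
  sorted[4] = erator8$refrig  (last char: 'g')
  sorted[5] = frigerator8$re  (last char: 'e')
  sorted[6] = gerator8$refri  (last char: 'i')
  sorted[7] = igerator8$refr  (last char: 'r')
  sorted[8] = or8$refrigerat  (last char: 't')
  sorted[9] = r8$refrigerato  (last char: 'o')
  sorted[10] = rator8$refrige  (last char: 'e')
  sorted[11] = refrigerator8$  (last char: '$')
  sorted[12] = rigerator8$ref  (last char: 'f')
  sorted[13] = tor8$refrigera  (last char: 'a')
Last column: 8rrrgeirtoe$fa
Original string S is at sorted index 11

Answer: 8rrrgeirtoe$fa
11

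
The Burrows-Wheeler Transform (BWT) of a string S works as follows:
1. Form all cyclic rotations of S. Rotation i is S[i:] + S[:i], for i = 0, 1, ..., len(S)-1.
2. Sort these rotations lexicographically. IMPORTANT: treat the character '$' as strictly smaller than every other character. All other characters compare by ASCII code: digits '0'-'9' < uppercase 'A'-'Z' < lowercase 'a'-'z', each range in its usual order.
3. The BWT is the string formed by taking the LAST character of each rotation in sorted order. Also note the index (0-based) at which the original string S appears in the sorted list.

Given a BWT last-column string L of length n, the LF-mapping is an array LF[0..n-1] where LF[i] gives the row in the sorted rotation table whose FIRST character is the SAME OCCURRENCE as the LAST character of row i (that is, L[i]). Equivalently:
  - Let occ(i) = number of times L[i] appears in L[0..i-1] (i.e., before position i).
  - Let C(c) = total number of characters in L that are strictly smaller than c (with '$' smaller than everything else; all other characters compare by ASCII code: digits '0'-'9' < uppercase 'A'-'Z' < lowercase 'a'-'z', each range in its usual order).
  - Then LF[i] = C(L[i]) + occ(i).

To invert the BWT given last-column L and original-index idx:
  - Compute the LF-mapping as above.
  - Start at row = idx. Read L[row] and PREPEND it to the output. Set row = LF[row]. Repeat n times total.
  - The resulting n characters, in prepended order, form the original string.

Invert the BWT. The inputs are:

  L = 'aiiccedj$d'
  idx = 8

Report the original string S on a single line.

Answer: iccdedjia$

Derivation:
LF mapping: 1 7 8 2 3 6 4 9 0 5
Walk LF starting at row 8, prepending L[row]:
  step 1: row=8, L[8]='$', prepend. Next row=LF[8]=0
  step 2: row=0, L[0]='a', prepend. Next row=LF[0]=1
  step 3: row=1, L[1]='i', prepend. Next row=LF[1]=7
  step 4: row=7, L[7]='j', prepend. Next row=LF[7]=9
  step 5: row=9, L[9]='d', prepend. Next row=LF[9]=5
  step 6: row=5, L[5]='e', prepend. Next row=LF[5]=6
  step 7: row=6, L[6]='d', prepend. Next row=LF[6]=4
  step 8: row=4, L[4]='c', prepend. Next row=LF[4]=3
  step 9: row=3, L[3]='c', prepend. Next row=LF[3]=2
  step 10: row=2, L[2]='i', prepend. Next row=LF[2]=8
Reversed output: iccdedjia$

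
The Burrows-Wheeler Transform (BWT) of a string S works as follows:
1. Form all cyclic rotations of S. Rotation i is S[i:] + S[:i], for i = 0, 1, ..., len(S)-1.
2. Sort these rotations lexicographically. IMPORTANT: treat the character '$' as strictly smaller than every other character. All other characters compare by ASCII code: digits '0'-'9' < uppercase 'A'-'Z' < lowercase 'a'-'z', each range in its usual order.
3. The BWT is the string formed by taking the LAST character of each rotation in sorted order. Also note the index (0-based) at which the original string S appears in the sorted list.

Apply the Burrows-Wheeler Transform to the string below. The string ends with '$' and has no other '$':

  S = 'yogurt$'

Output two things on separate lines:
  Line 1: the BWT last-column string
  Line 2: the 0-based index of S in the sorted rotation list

Answer: toyurg$
6

Derivation:
All 7 rotations (rotation i = S[i:]+S[:i]):
  rot[0] = yogurt$
  rot[1] = ogurt$y
  rot[2] = gurt$yo
  rot[3] = urt$yog
  rot[4] = rt$yogu
  rot[5] = t$yogur
  rot[6] = $yogurt
Sorted (with $ < everything):
  sorted[0] = $yogurt  (last char: 't')
  sorted[1] = gurt$yo  (last char: 'o')
  sorted[2] = ogurt$y  (last char: 'y')
  sorted[3] = rt$yogu  (last char: 'u')
  sorted[4] = t$yogur  (last char: 'r')
  sorted[5] = urt$yog  (last char: 'g')
  sorted[6] = yogurt$  (last char: '$')
Last column: toyurg$
Original string S is at sorted index 6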